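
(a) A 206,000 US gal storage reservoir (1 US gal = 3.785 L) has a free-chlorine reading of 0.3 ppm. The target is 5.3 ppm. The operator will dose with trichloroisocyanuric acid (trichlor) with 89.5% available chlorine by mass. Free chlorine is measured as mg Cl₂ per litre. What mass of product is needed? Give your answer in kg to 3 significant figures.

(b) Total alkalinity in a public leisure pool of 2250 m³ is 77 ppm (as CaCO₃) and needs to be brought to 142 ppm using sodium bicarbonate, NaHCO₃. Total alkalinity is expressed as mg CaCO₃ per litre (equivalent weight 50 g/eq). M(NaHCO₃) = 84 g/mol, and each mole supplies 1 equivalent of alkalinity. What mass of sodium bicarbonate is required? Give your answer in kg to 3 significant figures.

(a) 4.36 kg; (b) 246 kg

(a) Volume: 206,000 US gal × 3.785 L/gal = 779,710 L.
(a) Chlorine deficit: 5.3 − 0.3 = 5 ppm = 5 mg/L as Cl₂.
(a) Cl₂ equivalent needed: 5 mg/L × 779,710 L = 3,899,000 mg = 3899 g.
(a) Product at 89.5% available chlorine: 3899 / 0.895 = 4356 g.

(b) Volume: 2250 m³ = 2,250,000 L.
(b) Alkalinity to add: (142 − 77) = 65 mg/L as CaCO₃ × 2,250,000 L = 146,200 g as CaCO₃.
(b) Equivalents: 146,200 g ÷ 50 g/eq = 2925 eq.
(b) NaHCO₃ supplies 1 eq per mole → 2925 mol.
(b) Mass: 2925 mol × 84 g/mol = 245,700 g.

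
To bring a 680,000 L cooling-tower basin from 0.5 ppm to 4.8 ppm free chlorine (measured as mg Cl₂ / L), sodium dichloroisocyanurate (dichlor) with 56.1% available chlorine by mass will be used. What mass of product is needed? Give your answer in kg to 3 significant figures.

5.21 kg

Chlorine deficit: 4.8 − 0.5 = 4.3 ppm = 4.3 mg/L as Cl₂.
Cl₂ equivalent needed: 4.3 mg/L × 680,000 L = 2,924,000 mg = 2924 g.
Product at 56.1% available chlorine: 2924 / 0.561 = 5212 g.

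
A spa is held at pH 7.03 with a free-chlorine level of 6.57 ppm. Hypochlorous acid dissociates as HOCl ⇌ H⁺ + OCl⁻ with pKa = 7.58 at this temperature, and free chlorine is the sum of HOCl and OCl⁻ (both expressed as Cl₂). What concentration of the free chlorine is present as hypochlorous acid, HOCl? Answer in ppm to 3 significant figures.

5.13 ppm

[OCl⁻]/[HOCl] = 10^(pH − pKa) = 10^(7.03 − 7.58) = 10^-0.55 = 0.2818.
Fraction as HOCl = 1 / (1 + 0.2818) = 0.7801.
HOCl = 0.7801 × 6.57 ppm = 5.125 ppm.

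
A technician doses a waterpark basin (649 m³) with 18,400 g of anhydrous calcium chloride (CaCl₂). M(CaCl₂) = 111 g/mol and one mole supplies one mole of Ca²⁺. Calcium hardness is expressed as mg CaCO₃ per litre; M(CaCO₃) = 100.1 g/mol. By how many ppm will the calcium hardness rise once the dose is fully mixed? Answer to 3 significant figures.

25.6 ppm

Volume: 649 m³ = 649,000 L.
Moles of Ca²⁺: 18,400 g ÷ 111 g/mol = 165.8 mol.
As CaCO₃: 165.8 mol × 100.1 g/mol = 16,590 g.
Rise: 16,590 g / 649,000 L × 1000 = 25.57 mg/L.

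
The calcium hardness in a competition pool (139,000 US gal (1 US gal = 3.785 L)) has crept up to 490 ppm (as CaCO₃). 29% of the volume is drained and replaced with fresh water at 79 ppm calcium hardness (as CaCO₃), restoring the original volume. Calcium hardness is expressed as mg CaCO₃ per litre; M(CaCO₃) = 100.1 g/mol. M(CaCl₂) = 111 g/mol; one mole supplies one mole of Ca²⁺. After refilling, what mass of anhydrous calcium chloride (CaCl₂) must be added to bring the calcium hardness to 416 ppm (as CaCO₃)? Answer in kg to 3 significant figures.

26.4 kg

Volume: 139,000 US gal × 3.785 L/gal = 526,115 L.
After draining 29% and refilling: 490 × 0.71 + 79 × 0.29 = 370.81 ppm.
Deficit to target: 416 − 370.81 = 45.19 mg/L.
As CaCO₃: 45.19 mg/L × 526,115 L = 23,780 g; ÷ 100.1 = 237.5 mol Ca²⁺.
Mass: 237.5 × 111 = 26,360 g.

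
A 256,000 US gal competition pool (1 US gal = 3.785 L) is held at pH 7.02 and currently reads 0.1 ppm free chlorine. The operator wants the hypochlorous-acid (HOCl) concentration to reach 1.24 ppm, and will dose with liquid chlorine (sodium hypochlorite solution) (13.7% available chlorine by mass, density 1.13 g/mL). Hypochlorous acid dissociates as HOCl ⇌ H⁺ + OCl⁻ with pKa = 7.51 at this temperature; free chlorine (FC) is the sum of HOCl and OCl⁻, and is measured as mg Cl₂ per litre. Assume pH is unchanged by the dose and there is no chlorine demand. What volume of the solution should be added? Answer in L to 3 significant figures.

Volume: 256,000 US gal × 3.785 L/gal = 968,960 L.
[OCl⁻]/[HOCl] = 10^(pH − pKa) = 10^(7.02 − 7.51) = 0.3236; fraction as HOCl = 1/(1 + 0.3236) = 0.7555.
Free chlorine required for 1.24 ppm HOCl: 1.24 / 0.7555 = 1.641 ppm.
FC to add: 1.641 − 0.1 = 1.541 mg/L as Cl₂.
Cl₂ equivalent: 1.541 mg/L × 968,960 L = 1493 g.
Product at 13.7% available Cl: 1493 / 0.137 = 10,900 g.
Volume: 10,900 g ÷ 1.13 g/mL = 9647 mL.

9.65 L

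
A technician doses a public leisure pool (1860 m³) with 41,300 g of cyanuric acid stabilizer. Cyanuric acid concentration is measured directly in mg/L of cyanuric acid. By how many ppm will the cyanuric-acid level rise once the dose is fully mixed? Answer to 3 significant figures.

Volume: 1860 m³ = 1,860,000 L.
Rise: 41,300 g / 1,860,000 L × 1000 = 22.2 mg/L.

22.2 ppm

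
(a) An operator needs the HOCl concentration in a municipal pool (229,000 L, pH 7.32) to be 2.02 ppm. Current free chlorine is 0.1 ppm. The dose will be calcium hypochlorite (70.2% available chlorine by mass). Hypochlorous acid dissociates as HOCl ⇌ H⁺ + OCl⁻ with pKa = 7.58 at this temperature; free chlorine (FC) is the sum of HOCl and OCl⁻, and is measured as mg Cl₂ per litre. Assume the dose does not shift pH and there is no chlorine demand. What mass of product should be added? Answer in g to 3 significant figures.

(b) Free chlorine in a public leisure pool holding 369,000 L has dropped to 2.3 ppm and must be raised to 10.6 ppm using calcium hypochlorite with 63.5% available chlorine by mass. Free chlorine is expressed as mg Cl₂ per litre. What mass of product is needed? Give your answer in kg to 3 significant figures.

(a) 988 g; (b) 4.82 kg

(a) [OCl⁻]/[HOCl] = 10^(pH − pKa) = 10^(7.32 − 7.58) = 0.5495; fraction as HOCl = 1/(1 + 0.5495) = 0.6454.
(a) Free chlorine required for 2.02 ppm HOCl: 2.02 / 0.6454 = 3.13 ppm.
(a) FC to add: 3.13 − 0.1 = 3.03 mg/L as Cl₂.
(a) Cl₂ equivalent: 3.03 mg/L × 229,000 L = 693.9 g.
(a) Product at 70.2% available Cl: 693.9 / 0.702 = 988.4 g.

(b) Chlorine deficit: 10.6 − 2.3 = 8.3 ppm = 8.3 mg/L as Cl₂.
(b) Cl₂ equivalent needed: 8.3 mg/L × 369,000 L = 3,063,000 mg = 3063 g.
(b) Product at 63.5% available chlorine: 3063 / 0.635 = 4823 g.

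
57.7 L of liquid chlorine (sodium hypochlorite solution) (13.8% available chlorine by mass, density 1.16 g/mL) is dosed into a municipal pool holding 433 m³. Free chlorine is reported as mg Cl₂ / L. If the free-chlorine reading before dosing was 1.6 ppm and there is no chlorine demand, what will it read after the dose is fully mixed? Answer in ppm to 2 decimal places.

22.93 ppm

Volume: 433 m³ = 433,000 L.
Mass of solution: 57.7 L × 1000 mL/L × 1.16 g/mL = 66,930 g.
Available chlorine delivered: 66,930 g × 0.138 = 9237 g as Cl₂.
Concentration rise: 9237 g / 433,000 L = 21.33 mg/L = 21.33 ppm.
Final FC: 1.6 + 21.33 = 22.93 ppm.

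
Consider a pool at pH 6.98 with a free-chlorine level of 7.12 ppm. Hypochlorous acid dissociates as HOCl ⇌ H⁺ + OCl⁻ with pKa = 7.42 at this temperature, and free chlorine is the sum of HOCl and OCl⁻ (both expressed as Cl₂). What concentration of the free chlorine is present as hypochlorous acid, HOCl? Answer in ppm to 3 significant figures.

[OCl⁻]/[HOCl] = 10^(pH − pKa) = 10^(6.98 − 7.42) = 10^-0.44 = 0.3631.
Fraction as HOCl = 1 / (1 + 0.3631) = 0.7336.
HOCl = 0.7336 × 7.12 ppm = 5.223 ppm.

5.22 ppm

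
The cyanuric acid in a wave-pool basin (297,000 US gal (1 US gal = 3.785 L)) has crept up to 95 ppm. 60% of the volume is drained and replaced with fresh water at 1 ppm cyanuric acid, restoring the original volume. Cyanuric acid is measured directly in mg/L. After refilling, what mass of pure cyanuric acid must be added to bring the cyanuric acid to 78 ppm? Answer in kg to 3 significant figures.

44.3 kg

Volume: 297,000 US gal × 3.785 L/gal = 1,124,145 L.
After draining 60% and refilling: 95 × 0.40 + 1 × 0.60 = 38.6 ppm.
Deficit to target: 78 − 38.6 = 39.4 mg/L.
Mass: 39.4 mg/L × 1,124,145 L = 44,290 g cyanuric acid.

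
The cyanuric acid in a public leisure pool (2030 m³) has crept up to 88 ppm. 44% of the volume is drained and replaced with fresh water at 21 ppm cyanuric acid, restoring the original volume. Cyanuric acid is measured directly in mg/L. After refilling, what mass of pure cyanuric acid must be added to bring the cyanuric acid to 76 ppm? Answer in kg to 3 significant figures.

35.5 kg

Volume: 2030 m³ = 2,030,000 L.
After draining 44% and refilling: 88 × 0.56 + 21 × 0.44 = 58.52 ppm.
Deficit to target: 76 − 58.52 = 17.48 mg/L.
Mass: 17.48 mg/L × 2,030,000 L = 35,480 g cyanuric acid.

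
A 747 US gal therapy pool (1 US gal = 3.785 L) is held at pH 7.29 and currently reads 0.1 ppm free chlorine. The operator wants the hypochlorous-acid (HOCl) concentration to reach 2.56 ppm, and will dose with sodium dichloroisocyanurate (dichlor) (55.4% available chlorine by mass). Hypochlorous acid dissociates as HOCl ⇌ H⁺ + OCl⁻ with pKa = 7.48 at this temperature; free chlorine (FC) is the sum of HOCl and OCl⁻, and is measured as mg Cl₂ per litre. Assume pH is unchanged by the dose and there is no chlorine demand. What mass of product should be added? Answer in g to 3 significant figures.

Volume: 747 US gal × 3.785 L/gal = 2,827 L.
[OCl⁻]/[HOCl] = 10^(pH − pKa) = 10^(7.29 − 7.48) = 0.6457; fraction as HOCl = 1/(1 + 0.6457) = 0.6077.
Free chlorine required for 2.56 ppm HOCl: 2.56 / 0.6077 = 4.213 ppm.
FC to add: 4.213 − 0.1 = 4.113 mg/L as Cl₂.
Cl₂ equivalent: 4.113 mg/L × 2,827 L = 11.63 g.
Product at 55.4% available Cl: 11.63 / 0.554 = 20.99 g.

21.0 g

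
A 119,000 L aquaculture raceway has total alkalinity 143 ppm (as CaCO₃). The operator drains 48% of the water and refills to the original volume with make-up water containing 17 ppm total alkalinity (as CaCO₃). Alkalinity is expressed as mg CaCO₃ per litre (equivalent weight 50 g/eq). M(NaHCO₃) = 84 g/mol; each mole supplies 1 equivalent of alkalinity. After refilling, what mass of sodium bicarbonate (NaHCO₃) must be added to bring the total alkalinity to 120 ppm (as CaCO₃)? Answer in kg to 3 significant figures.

After draining 48% and refilling: 143 × 0.52 + 17 × 0.48 = 82.52 ppm.
Deficit to target: 120 − 82.52 = 37.48 mg/L.
As CaCO₃: 37.48 mg/L × 119,000 L = 4460 g; ÷ 50 g/eq ÷ 1 = 89.2 mol NaHCO₃.
Mass: 89.2 × 84 = 7493 g.

7.49 kg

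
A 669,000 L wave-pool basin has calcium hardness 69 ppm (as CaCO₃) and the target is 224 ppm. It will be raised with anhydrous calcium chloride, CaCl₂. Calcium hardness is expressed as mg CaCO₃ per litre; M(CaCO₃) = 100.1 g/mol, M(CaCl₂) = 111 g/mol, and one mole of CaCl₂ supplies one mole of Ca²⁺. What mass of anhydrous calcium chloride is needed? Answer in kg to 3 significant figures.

Hardness to add: (224 − 69) = 155 mg/L as CaCO₃ × 669,000 L = 103,700 g as CaCO₃.
Moles of Ca²⁺ (1 mol Ca²⁺ ≡ 1 mol CaCO₃): 103,700 / 100.1 g/mol = 1036 mol.
Mass of CaCl₂: 1036 × 111 = 115,000 g.

115 kg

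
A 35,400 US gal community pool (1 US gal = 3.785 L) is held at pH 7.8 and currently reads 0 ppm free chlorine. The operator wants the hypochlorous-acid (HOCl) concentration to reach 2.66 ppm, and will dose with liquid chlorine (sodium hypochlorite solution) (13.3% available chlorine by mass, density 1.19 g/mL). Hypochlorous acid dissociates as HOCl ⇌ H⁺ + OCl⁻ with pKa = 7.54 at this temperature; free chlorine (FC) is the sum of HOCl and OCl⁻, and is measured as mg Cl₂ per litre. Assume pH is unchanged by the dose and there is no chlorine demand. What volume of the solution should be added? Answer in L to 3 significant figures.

6.35 L

Volume: 35,400 US gal × 3.785 L/gal = 133,989 L.
[OCl⁻]/[HOCl] = 10^(pH − pKa) = 10^(7.8 − 7.54) = 1.82; fraction as HOCl = 1/(1 + 1.82) = 0.3546.
Free chlorine required for 2.66 ppm HOCl: 2.66 / 0.3546 = 7.5 ppm.
FC to add: 7.5 − 0 = 7.5 mg/L as Cl₂.
Cl₂ equivalent: 7.5 mg/L × 133,989 L = 1005 g.
Product at 13.3% available Cl: 1005 / 0.133 = 7556 g.
Volume: 7556 g ÷ 1.19 g/mL = 6350 mL.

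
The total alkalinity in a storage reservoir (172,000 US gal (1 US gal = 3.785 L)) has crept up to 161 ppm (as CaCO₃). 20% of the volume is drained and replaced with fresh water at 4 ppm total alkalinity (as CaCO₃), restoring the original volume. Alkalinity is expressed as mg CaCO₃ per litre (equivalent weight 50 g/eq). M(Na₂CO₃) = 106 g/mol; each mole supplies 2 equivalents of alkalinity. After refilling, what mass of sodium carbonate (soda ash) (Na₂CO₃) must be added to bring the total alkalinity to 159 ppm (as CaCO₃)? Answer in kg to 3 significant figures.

Volume: 172,000 US gal × 3.785 L/gal = 651,020 L.
After draining 20% and refilling: 161 × 0.80 + 4 × 0.20 = 129.6 ppm.
Deficit to target: 159 − 129.6 = 29.4 mg/L.
As CaCO₃: 29.4 mg/L × 651,020 L = 19,140 g; ÷ 50 g/eq ÷ 2 = 191.4 mol Na₂CO₃.
Mass: 191.4 × 106 = 20,290 g.

20.3 kg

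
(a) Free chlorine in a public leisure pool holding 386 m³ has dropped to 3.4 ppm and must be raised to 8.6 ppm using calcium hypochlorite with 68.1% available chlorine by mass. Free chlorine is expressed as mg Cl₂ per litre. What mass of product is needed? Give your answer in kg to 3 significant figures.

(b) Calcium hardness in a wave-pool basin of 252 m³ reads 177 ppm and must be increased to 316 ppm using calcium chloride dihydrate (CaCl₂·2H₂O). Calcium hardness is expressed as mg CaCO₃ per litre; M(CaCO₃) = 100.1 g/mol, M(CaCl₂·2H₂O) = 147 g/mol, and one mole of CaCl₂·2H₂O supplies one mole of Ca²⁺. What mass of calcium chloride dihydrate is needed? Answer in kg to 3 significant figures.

(a) Volume: 386 m³ = 386,000 L.
(a) Chlorine deficit: 8.6 − 3.4 = 5.2 ppm = 5.2 mg/L as Cl₂.
(a) Cl₂ equivalent needed: 5.2 mg/L × 386,000 L = 2,007,000 mg = 2007 g.
(a) Product at 68.1% available chlorine: 2007 / 0.681 = 2947 g.

(b) Volume: 252 m³ = 252,000 L.
(b) Hardness to add: (316 − 177) = 139 mg/L as CaCO₃ × 252,000 L = 35,030 g as CaCO₃.
(b) Moles of Ca²⁺ (1 mol Ca²⁺ ≡ 1 mol CaCO₃): 35,030 / 100.1 g/mol = 349.9 mol.
(b) Mass of CaCl₂·2H₂O: 349.9 × 147 = 51,440 g.

(a) 2.95 kg; (b) 51.4 kg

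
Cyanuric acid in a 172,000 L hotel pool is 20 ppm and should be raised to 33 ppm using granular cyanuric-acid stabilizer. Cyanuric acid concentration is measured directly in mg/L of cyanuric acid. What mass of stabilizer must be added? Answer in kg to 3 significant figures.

2.24 kg

CYA to add: (33 − 20) = 13 mg/L × 172,000 L = 2236 g cyanuric acid.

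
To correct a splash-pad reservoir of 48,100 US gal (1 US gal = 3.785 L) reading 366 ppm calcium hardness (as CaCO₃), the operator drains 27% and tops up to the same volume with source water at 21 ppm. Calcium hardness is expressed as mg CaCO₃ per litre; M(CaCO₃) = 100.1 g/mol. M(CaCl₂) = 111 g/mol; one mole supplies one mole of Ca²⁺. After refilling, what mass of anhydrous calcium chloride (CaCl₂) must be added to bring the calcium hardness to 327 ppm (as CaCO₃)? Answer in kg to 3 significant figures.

Volume: 48,100 US gal × 3.785 L/gal = 182,058 L.
After draining 27% and refilling: 366 × 0.73 + 21 × 0.27 = 272.85 ppm.
Deficit to target: 327 − 272.85 = 54.15 mg/L.
As CaCO₃: 54.15 mg/L × 182,058 L = 9858 g; ÷ 100.1 = 98.49 mol Ca²⁺.
Mass: 98.49 × 111 = 10,930 g.

10.9 kg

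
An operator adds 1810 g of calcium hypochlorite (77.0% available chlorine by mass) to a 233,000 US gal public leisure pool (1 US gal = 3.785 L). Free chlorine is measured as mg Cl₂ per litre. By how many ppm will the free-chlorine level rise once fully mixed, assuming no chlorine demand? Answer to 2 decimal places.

Volume: 233,000 US gal × 3.785 L/gal = 881,905 L.
Available chlorine delivered: 1810 g × 0.77 = 1394 g as Cl₂.
Concentration rise: 1394 g / 881,905 L = 1.58 mg/L = 1.58 ppm.

1.58 ppm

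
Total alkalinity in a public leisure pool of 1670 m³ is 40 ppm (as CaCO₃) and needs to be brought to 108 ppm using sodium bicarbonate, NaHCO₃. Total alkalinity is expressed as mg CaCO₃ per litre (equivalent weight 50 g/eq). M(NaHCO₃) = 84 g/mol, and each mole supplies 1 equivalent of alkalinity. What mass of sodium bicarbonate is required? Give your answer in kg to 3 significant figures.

191 kg

Volume: 1670 m³ = 1,670,000 L.
Alkalinity to add: (108 − 40) = 68 mg/L as CaCO₃ × 1,670,000 L = 113,600 g as CaCO₃.
Equivalents: 113,600 g ÷ 50 g/eq = 2271 eq.
NaHCO₃ supplies 1 eq per mole → 2271 mol.
Mass: 2271 mol × 84 g/mol = 190,800 g.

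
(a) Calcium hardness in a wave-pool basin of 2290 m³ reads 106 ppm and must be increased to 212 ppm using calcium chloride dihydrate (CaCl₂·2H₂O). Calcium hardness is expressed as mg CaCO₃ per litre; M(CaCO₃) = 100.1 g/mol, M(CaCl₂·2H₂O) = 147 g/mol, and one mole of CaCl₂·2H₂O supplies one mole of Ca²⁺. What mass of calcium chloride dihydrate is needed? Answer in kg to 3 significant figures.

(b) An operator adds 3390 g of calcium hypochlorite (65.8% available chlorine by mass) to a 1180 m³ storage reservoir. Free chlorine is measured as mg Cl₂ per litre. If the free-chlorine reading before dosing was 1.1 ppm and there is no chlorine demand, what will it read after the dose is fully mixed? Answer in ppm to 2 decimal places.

(a) Volume: 2290 m³ = 2,290,000 L.
(a) Hardness to add: (212 − 106) = 106 mg/L as CaCO₃ × 2,290,000 L = 242,700 g as CaCO₃.
(a) Moles of Ca²⁺ (1 mol Ca²⁺ ≡ 1 mol CaCO₃): 242,700 / 100.1 g/mol = 2425 mol.
(a) Mass of CaCl₂·2H₂O: 2425 × 147 = 356,500 g.

(b) Volume: 1180 m³ = 1,180,000 L.
(b) Available chlorine delivered: 3390 g × 0.658 = 2231 g as Cl₂.
(b) Concentration rise: 2231 g / 1,180,000 L = 1.89 mg/L = 1.89 ppm.
(b) Final FC: 1.1 + 1.89 = 2.99 ppm.

(a) 356 kg; (b) 2.99 ppm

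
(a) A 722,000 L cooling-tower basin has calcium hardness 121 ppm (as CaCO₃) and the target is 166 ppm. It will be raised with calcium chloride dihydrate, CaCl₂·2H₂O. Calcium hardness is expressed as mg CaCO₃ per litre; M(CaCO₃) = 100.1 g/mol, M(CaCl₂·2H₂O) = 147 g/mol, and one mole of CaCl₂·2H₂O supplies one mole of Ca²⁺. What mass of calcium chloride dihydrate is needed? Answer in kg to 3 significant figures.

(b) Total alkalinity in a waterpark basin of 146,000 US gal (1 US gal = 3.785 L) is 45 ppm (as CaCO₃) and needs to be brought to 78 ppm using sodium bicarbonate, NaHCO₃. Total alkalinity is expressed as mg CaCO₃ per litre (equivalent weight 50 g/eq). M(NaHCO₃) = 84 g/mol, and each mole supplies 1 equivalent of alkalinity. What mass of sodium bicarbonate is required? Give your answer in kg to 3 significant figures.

(a) 47.7 kg; (b) 30.6 kg

(a) Hardness to add: (166 − 121) = 45 mg/L as CaCO₃ × 722,000 L = 32,490 g as CaCO₃.
(a) Moles of Ca²⁺ (1 mol Ca²⁺ ≡ 1 mol CaCO₃): 32,490 / 100.1 g/mol = 324.6 mol.
(a) Mass of CaCl₂·2H₂O: 324.6 × 147 = 47,710 g.

(b) Volume: 146,000 US gal × 3.785 L/gal = 552,610 L.
(b) Alkalinity to add: (78 − 45) = 33 mg/L as CaCO₃ × 552,610 L = 18,240 g as CaCO₃.
(b) Equivalents: 18,240 g ÷ 50 g/eq = 364.7 eq.
(b) NaHCO₃ supplies 1 eq per mole → 364.7 mol.
(b) Mass: 364.7 mol × 84 g/mol = 30,640 g.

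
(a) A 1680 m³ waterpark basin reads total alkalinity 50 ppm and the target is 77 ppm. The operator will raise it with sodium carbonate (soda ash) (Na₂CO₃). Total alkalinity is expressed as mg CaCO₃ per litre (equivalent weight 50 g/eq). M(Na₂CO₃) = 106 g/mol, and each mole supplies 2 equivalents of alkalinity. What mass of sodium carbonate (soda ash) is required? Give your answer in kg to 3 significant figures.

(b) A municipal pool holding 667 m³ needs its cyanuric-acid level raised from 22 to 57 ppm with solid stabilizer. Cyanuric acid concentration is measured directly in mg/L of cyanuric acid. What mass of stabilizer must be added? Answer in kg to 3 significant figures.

(a) Volume: 1680 m³ = 1,680,000 L.
(a) Alkalinity to add: (77 − 50) = 27 mg/L as CaCO₃ × 1,680,000 L = 45,360 g as CaCO₃.
(a) Equivalents: 45,360 g ÷ 50 g/eq = 907.2 eq.
(a) Each mole of Na₂CO₃ supplies 2 eq, so 907.2 / 2 = 453.6 mol.
(a) Mass: 453.6 mol × 106 g/mol = 48,080 g.

(b) Volume: 667 m³ = 667,000 L.
(b) CYA to add: (57 − 22) = 35 mg/L × 667,000 L = 23,340 g cyanuric acid.

(a) 48.1 kg; (b) 23.3 kg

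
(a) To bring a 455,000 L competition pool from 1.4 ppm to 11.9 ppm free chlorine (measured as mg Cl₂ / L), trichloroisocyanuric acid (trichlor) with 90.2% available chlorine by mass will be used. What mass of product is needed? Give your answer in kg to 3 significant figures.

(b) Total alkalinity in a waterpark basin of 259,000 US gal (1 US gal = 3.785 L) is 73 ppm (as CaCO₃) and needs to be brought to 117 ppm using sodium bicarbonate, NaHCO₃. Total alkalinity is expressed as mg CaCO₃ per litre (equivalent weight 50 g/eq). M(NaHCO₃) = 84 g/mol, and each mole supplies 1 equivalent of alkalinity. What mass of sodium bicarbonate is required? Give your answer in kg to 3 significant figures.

(a) Chlorine deficit: 11.9 − 1.4 = 10.5 ppm = 10.5 mg/L as Cl₂.
(a) Cl₂ equivalent needed: 10.5 mg/L × 455,000 L = 4,778,000 mg = 4778 g.
(a) Product at 90.2% available chlorine: 4778 / 0.902 = 5297 g.

(b) Volume: 259,000 US gal × 3.785 L/gal = 980,315 L.
(b) Alkalinity to add: (117 − 73) = 44 mg/L as CaCO₃ × 980,315 L = 43,130 g as CaCO₃.
(b) Equivalents: 43,130 g ÷ 50 g/eq = 862.7 eq.
(b) NaHCO₃ supplies 1 eq per mole → 862.7 mol.
(b) Mass: 862.7 mol × 84 g/mol = 72,460 g.

(a) 5.30 kg; (b) 72.5 kg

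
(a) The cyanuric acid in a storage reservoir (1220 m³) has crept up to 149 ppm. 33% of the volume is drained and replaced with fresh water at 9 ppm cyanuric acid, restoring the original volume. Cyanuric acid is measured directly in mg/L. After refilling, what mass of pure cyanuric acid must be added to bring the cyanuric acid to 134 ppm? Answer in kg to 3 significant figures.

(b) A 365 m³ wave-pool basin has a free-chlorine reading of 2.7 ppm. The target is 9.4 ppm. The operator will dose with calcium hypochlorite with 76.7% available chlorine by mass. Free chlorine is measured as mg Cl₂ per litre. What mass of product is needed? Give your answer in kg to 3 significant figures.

(a) 38.1 kg; (b) 3.19 kg

(a) Volume: 1220 m³ = 1,220,000 L.
(a) After draining 33% and refilling: 149 × 0.67 + 9 × 0.33 = 102.8 ppm.
(a) Deficit to target: 134 − 102.8 = 31.2 mg/L.
(a) Mass: 31.2 mg/L × 1,220,000 L = 38,060 g cyanuric acid.

(b) Volume: 365 m³ = 365,000 L.
(b) Chlorine deficit: 9.4 − 2.7 = 6.7 ppm = 6.7 mg/L as Cl₂.
(b) Cl₂ equivalent needed: 6.7 mg/L × 365,000 L = 2,446,000 mg = 2446 g.
(b) Product at 76.7% available chlorine: 2446 / 0.767 = 3188 g.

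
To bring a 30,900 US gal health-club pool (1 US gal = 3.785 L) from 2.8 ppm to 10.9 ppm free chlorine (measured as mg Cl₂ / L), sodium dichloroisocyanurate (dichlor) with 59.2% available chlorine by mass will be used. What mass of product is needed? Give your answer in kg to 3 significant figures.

1.60 kg

Volume: 30,900 US gal × 3.785 L/gal = 116,956 L.
Chlorine deficit: 10.9 − 2.8 = 8.1 ppm = 8.1 mg/L as Cl₂.
Cl₂ equivalent needed: 8.1 mg/L × 116,956 L = 947,300 mg = 947.3 g.
Product at 59.2% available chlorine: 947.3 / 0.592 = 1600 g.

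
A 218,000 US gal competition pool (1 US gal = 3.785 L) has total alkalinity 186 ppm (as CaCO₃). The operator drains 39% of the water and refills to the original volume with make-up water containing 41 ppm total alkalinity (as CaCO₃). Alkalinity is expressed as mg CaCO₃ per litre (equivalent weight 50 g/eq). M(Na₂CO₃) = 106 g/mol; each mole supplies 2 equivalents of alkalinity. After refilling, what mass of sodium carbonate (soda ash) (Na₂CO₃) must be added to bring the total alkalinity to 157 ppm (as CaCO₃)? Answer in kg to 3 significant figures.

Volume: 218,000 US gal × 3.785 L/gal = 825,130 L.
After draining 39% and refilling: 186 × 0.61 + 41 × 0.39 = 129.45 ppm.
Deficit to target: 157 − 129.45 = 27.55 mg/L.
As CaCO₃: 27.55 mg/L × 825,130 L = 22,730 g; ÷ 50 g/eq ÷ 2 = 227.3 mol Na₂CO₃.
Mass: 227.3 × 106 = 24,100 g.

24.1 kg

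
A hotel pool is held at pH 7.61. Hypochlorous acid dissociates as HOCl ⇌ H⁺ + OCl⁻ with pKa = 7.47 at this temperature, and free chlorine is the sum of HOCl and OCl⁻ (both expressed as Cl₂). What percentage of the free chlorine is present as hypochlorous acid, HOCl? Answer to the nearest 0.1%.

42.0%

[OCl⁻]/[HOCl] = 10^(pH − pKa) = 10^(7.61 − 7.47) = 10^0.14 = 1.38.
Fraction as HOCl = 1 / (1 + 1.38) = 0.4201.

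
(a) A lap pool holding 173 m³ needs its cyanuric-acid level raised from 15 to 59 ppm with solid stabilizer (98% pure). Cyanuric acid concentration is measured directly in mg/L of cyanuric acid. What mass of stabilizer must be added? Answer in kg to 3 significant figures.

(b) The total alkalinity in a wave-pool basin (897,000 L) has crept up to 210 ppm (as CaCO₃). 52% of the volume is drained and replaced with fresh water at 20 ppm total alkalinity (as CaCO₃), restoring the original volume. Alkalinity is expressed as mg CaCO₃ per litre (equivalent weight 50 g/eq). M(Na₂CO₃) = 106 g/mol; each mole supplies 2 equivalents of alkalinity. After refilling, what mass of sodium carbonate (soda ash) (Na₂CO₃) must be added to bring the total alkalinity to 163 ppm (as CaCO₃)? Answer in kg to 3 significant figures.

(a) 7.77 kg; (b) 49.3 kg

(a) Volume: 173 m³ = 173,000 L.
(a) CYA to add: (59 − 15) = 44 mg/L × 173,000 L = 7612 g cyanuric acid.
(a) At 98% purity: 7612 / 0.98 = 7767 g product.

(b) After draining 52% and refilling: 210 × 0.48 + 20 × 0.52 = 111.2 ppm.
(b) Deficit to target: 163 − 111.2 = 51.8 mg/L.
(b) As CaCO₃: 51.8 mg/L × 897,000 L = 46,460 g; ÷ 50 g/eq ÷ 2 = 464.6 mol Na₂CO₃.
(b) Mass: 464.6 × 106 = 49,250 g.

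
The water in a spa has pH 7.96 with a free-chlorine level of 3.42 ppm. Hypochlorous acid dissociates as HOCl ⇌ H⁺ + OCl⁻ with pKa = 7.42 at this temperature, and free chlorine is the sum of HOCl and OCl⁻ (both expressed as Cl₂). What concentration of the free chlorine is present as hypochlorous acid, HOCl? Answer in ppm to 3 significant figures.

[OCl⁻]/[HOCl] = 10^(pH − pKa) = 10^(7.96 − 7.42) = 10^0.54 = 3.467.
Fraction as HOCl = 1 / (1 + 3.467) = 0.2238.
HOCl = 0.2238 × 3.42 ppm = 0.7656 ppm.

0.766 ppm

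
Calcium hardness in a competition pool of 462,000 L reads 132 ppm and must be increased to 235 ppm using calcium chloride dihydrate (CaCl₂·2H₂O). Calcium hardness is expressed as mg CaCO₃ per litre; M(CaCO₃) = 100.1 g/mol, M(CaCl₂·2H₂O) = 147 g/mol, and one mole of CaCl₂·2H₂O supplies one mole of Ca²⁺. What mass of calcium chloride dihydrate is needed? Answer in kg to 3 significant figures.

69.9 kg

Hardness to add: (235 − 132) = 103 mg/L as CaCO₃ × 462,000 L = 47,590 g as CaCO₃.
Moles of Ca²⁺ (1 mol Ca²⁺ ≡ 1 mol CaCO₃): 47,590 / 100.1 g/mol = 475.4 mol.
Mass of CaCl₂·2H₂O: 475.4 × 147 = 69,880 g.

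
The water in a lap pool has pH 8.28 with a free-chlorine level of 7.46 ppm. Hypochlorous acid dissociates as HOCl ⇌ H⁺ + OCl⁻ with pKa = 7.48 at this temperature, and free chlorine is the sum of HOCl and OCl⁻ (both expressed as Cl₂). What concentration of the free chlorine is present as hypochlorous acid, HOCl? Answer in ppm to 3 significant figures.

1.02 ppm

[OCl⁻]/[HOCl] = 10^(pH − pKa) = 10^(8.28 − 7.48) = 10^0.80 = 6.31.
Fraction as HOCl = 1 / (1 + 6.31) = 0.1368.
HOCl = 0.1368 × 7.46 ppm = 1.021 ppm.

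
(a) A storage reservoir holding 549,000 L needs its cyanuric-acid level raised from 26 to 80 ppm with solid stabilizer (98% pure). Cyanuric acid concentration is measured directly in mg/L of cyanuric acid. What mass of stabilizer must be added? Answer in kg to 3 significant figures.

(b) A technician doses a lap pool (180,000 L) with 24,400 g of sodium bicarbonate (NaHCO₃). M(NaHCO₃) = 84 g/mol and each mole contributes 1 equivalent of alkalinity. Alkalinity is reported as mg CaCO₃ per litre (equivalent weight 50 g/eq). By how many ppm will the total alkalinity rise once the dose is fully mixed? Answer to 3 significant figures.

(a) 30.3 kg; (b) 80.7 ppm

(a) CYA to add: (80 − 26) = 54 mg/L × 549,000 L = 29,650 g cyanuric acid.
(a) At 98% purity: 29,650 / 0.98 = 30,250 g product.

(b) Moles of NaHCO₃: 24,400 g ÷ 84 g/mol = 290.5 mol → 290.5 eq of alkalinity.
(b) As CaCO₃: 290.5 eq × 50 g/eq = 14,520 g.
(b) Rise: 14,520 g / 180,000 L × 1000 = 80.69 mg/L.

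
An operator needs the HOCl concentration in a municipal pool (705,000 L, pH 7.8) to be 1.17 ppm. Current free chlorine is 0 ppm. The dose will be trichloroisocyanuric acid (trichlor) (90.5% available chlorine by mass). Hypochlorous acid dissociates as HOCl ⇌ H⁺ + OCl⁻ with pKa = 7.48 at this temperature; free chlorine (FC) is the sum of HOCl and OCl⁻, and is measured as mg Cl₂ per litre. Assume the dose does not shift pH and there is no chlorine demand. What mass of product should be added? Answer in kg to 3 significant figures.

2.82 kg

[OCl⁻]/[HOCl] = 10^(pH − pKa) = 10^(7.8 − 7.48) = 2.089; fraction as HOCl = 1/(1 + 2.089) = 0.3237.
Free chlorine required for 1.17 ppm HOCl: 1.17 / 0.3237 = 3.614 ppm.
FC to add: 3.614 − 0 = 3.614 mg/L as Cl₂.
Cl₂ equivalent: 3.614 mg/L × 705,000 L = 2548 g.
Product at 90.5% available Cl: 2548 / 0.905 = 2816 g.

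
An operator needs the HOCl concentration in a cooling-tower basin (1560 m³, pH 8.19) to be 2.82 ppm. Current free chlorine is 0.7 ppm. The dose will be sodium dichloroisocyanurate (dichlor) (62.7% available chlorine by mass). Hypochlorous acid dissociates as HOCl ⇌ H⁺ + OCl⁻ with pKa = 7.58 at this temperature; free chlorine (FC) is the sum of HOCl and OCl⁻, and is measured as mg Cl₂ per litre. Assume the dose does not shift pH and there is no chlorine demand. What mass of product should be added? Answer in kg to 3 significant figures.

Volume: 1560 m³ = 1,560,000 L.
[OCl⁻]/[HOCl] = 10^(pH − pKa) = 10^(8.19 − 7.58) = 4.074; fraction as HOCl = 1/(1 + 4.074) = 0.1971.
Free chlorine required for 2.82 ppm HOCl: 2.82 / 0.1971 = 14.31 ppm.
FC to add: 14.31 − 0.7 = 13.61 mg/L as Cl₂.
Cl₂ equivalent: 13.61 mg/L × 1,560,000 L = 21,230 g.
Product at 62.7% available Cl: 21,230 / 0.627 = 33,860 g.

33.9 kg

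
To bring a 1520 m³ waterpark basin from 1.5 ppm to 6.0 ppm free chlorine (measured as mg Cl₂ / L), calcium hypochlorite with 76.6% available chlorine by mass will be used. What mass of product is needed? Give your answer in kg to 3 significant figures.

8.93 kg

Volume: 1520 m³ = 1,520,000 L.
Chlorine deficit: 6.0 − 1.5 = 4.5 ppm = 4.5 mg/L as Cl₂.
Cl₂ equivalent needed: 4.5 mg/L × 1,520,000 L = 6,840,000 mg = 6840 g.
Product at 76.6% available chlorine: 6840 / 0.766 = 8930 g.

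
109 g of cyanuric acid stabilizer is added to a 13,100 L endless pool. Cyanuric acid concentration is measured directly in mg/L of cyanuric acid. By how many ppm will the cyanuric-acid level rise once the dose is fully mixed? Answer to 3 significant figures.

Rise: 109 g / 13,100 L × 1000 = 8.321 mg/L.

8.32 ppm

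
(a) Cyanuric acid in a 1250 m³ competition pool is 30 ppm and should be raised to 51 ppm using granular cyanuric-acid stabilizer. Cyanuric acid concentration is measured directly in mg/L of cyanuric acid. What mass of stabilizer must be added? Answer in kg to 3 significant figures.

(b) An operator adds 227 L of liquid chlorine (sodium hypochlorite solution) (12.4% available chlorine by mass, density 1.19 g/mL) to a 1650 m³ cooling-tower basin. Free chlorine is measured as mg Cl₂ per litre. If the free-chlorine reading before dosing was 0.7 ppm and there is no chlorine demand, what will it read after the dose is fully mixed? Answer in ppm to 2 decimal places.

(a) 26.2 kg; (b) 21.00 ppm

(a) Volume: 1250 m³ = 1,250,000 L.
(a) CYA to add: (51 − 30) = 21 mg/L × 1,250,000 L = 26,250 g cyanuric acid.

(b) Volume: 1650 m³ = 1,650,000 L.
(b) Mass of solution: 227 L × 1000 mL/L × 1.19 g/mL = 270,100 g.
(b) Available chlorine delivered: 270,100 g × 0.124 = 33,500 g as Cl₂.
(b) Concentration rise: 33,500 g / 1,650,000 L = 20.3 mg/L = 20.30 ppm.
(b) Final FC: 0.7 + 20.30 = 21.00 ppm.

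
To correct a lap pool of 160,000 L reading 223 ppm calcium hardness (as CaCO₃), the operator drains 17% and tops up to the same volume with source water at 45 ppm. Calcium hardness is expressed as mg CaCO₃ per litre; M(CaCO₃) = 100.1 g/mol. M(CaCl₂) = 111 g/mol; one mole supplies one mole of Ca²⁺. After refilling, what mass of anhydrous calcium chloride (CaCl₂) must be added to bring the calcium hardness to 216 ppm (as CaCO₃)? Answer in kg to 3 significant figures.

After draining 17% and refilling: 223 × 0.83 + 45 × 0.17 = 192.74 ppm.
Deficit to target: 216 − 192.74 = 23.26 mg/L.
As CaCO₃: 23.26 mg/L × 160,000 L = 3722 g; ÷ 100.1 = 37.18 mol Ca²⁺.
Mass: 37.18 × 111 = 4127 g.

4.13 kg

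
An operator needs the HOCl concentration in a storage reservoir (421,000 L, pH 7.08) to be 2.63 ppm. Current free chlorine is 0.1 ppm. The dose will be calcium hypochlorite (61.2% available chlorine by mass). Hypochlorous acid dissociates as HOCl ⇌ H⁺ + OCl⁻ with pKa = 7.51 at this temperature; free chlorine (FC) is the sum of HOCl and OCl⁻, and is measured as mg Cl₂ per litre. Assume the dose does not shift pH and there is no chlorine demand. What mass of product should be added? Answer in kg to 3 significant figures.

[OCl⁻]/[HOCl] = 10^(pH − pKa) = 10^(7.08 − 7.51) = 0.3715; fraction as HOCl = 1/(1 + 0.3715) = 0.7291.
Free chlorine required for 2.63 ppm HOCl: 2.63 / 0.7291 = 3.607 ppm.
FC to add: 3.607 − 0.1 = 3.507 mg/L as Cl₂.
Cl₂ equivalent: 3.507 mg/L × 421,000 L = 1477 g.
Product at 61.2% available Cl: 1477 / 0.612 = 2413 g.

2.41 kg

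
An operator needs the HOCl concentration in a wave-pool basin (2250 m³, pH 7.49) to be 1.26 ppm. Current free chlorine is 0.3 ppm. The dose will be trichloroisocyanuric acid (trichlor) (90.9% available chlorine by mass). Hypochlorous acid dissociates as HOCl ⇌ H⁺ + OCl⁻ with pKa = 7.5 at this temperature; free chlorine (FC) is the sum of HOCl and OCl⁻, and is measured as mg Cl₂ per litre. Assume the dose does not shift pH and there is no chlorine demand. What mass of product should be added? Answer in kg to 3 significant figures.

Volume: 2250 m³ = 2,250,000 L.
[OCl⁻]/[HOCl] = 10^(pH − pKa) = 10^(7.49 − 7.5) = 0.9772; fraction as HOCl = 1/(1 + 0.9772) = 0.5058.
Free chlorine required for 1.26 ppm HOCl: 1.26 / 0.5058 = 2.491 ppm.
FC to add: 2.491 − 0.3 = 2.191 mg/L as Cl₂.
Cl₂ equivalent: 2.191 mg/L × 2,250,000 L = 4930 g.
Product at 90.9% available Cl: 4930 / 0.909 = 5424 g.

5.42 kg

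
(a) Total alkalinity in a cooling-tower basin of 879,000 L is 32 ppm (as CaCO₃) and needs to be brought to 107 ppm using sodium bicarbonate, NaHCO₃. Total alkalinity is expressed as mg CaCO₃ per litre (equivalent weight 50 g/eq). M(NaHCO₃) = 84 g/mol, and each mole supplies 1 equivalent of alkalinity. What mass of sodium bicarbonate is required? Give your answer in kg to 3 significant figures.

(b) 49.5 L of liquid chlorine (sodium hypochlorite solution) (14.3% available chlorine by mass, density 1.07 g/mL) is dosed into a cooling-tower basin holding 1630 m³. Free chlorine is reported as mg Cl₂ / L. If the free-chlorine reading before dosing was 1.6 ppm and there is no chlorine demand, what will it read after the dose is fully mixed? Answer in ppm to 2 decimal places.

(a) 111 kg; (b) 6.25 ppm

(a) Alkalinity to add: (107 − 32) = 75 mg/L as CaCO₃ × 879,000 L = 65,920 g as CaCO₃.
(a) Equivalents: 65,920 g ÷ 50 g/eq = 1318 eq.
(a) NaHCO₃ supplies 1 eq per mole → 1318 mol.
(a) Mass: 1318 mol × 84 g/mol = 110,800 g.

(b) Volume: 1630 m³ = 1,630,000 L.
(b) Mass of solution: 49.5 L × 1000 mL/L × 1.07 g/mL = 52,960 g.
(b) Available chlorine delivered: 52,960 g × 0.143 = 7574 g as Cl₂.
(b) Concentration rise: 7574 g / 1,630,000 L = 4.647 mg/L = 4.65 ppm.
(b) Final FC: 1.6 + 4.65 = 6.25 ppm.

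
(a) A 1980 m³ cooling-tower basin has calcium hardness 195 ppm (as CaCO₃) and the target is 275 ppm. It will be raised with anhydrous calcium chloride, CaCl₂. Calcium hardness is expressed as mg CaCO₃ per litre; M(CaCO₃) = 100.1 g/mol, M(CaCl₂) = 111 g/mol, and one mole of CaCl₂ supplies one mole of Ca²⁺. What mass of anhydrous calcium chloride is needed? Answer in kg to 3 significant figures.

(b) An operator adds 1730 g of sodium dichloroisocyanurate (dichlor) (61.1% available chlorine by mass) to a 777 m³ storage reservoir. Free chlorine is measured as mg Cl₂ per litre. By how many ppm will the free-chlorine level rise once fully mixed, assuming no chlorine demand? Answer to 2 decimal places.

(a) Volume: 1980 m³ = 1,980,000 L.
(a) Hardness to add: (275 − 195) = 80 mg/L as CaCO₃ × 1,980,000 L = 158,400 g as CaCO₃.
(a) Moles of Ca²⁺ (1 mol Ca²⁺ ≡ 1 mol CaCO₃): 158,400 / 100.1 g/mol = 1582 mol.
(a) Mass of CaCl₂: 1582 × 111 = 175,600 g.

(b) Volume: 777 m³ = 777,000 L.
(b) Available chlorine delivered: 1730 g × 0.611 = 1057 g as Cl₂.
(b) Concentration rise: 1057 g / 777,000 L = 1.36 mg/L = 1.36 ppm.

(a) 176 kg; (b) 1.36 ppm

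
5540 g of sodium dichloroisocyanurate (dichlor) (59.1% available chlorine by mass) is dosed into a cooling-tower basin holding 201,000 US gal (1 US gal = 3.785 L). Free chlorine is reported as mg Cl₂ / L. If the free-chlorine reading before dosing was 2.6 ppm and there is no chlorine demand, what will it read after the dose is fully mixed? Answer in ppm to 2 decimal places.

Volume: 201,000 US gal × 3.785 L/gal = 760,785 L.
Available chlorine delivered: 5540 g × 0.591 = 3274 g as Cl₂.
Concentration rise: 3274 g / 760,785 L = 4.304 mg/L = 4.30 ppm.
Final FC: 2.6 + 4.30 = 6.90 ppm.

6.90 ppm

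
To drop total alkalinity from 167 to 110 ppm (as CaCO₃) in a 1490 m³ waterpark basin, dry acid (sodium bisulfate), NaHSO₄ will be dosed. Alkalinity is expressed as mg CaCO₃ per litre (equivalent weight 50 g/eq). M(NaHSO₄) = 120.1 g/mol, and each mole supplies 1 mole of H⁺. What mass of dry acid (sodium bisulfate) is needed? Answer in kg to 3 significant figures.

204 kg

Volume: 1490 m³ = 1,490,000 L.
Alkalinity to neutralize: (167 − 110) = 57 mg/L as CaCO₃ × 1,490,000 L = 84,930 g as CaCO₃.
Equivalents of H⁺ required: 84,930 ÷ 50 g/eq = 1699 eq = 1699 mol NaHSO₄.
Mass of NaHSO₄: 1699 × 120.1 = 204,000 g.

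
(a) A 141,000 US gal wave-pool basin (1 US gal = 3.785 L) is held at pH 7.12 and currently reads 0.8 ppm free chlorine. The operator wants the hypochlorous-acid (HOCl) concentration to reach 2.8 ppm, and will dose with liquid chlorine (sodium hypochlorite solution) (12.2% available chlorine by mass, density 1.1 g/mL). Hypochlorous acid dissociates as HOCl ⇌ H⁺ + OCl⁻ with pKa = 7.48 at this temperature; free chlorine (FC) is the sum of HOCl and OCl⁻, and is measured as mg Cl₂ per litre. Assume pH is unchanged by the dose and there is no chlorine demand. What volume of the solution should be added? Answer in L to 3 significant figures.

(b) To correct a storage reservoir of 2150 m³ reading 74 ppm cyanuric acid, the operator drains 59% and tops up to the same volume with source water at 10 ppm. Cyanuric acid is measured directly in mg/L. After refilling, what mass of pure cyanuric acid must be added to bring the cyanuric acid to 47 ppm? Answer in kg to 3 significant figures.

(a) 12.8 L; (b) 23.1 kg

(a) Volume: 141,000 US gal × 3.785 L/gal = 533,685 L.
(a) [OCl⁻]/[HOCl] = 10^(pH − pKa) = 10^(7.12 − 7.48) = 0.4365; fraction as HOCl = 1/(1 + 0.4365) = 0.6961.
(a) Free chlorine required for 2.8 ppm HOCl: 2.8 / 0.6961 = 4.022 ppm.
(a) FC to add: 4.022 − 0.8 = 3.222 mg/L as Cl₂.
(a) Cl₂ equivalent: 3.222 mg/L × 533,685 L = 1720 g.
(a) Product at 12.2% available Cl: 1720 / 0.122 = 14,100 g.
(a) Volume: 14,100 g ÷ 1.1 g/mL = 12,810 mL.

(b) Volume: 2150 m³ = 2,150,000 L.
(b) After draining 59% and refilling: 74 × 0.41 + 10 × 0.59 = 36.24 ppm.
(b) Deficit to target: 47 − 36.24 = 10.76 mg/L.
(b) Mass: 10.76 mg/L × 2,150,000 L = 23,130 g cyanuric acid.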